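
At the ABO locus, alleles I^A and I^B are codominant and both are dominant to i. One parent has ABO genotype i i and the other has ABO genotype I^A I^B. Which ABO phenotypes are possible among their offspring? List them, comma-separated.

A, B

Gametes from i i × I^A I^B give offspring ABO genotypes I^A i, I^B i, i.e. phenotypes A, B.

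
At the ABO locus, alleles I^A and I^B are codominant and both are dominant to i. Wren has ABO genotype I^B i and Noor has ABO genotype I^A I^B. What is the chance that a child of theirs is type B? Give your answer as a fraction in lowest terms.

ABO cross I^B i × I^A I^B → offspring phenotypes: 1/4 A, 1/2 B, 1/4 AB.
So P(type B) = 1/2.

1/2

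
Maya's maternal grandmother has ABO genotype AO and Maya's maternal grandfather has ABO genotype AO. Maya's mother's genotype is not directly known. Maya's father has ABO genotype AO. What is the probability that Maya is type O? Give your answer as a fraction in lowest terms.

1/4

Maya's mother's ABO genotype from AO × AO: 1/4 AA, 1/2 AO, 1/4 OO.
Crossing each possibility with the father AO and summing P(type O): 1/4·0 + 1/2·1/4 + 1/4·1/2 = 1/4.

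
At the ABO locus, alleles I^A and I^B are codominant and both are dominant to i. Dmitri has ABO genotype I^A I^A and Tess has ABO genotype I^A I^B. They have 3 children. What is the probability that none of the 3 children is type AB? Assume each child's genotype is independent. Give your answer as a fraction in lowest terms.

ABO cross I^A I^A × I^A I^B → 1/2 A, 1/2 AB.
So P(type AB) = 1/2 per child.
P(not type AB) = 1/2 for one child; (1/2)^3 = 1/8.

1/8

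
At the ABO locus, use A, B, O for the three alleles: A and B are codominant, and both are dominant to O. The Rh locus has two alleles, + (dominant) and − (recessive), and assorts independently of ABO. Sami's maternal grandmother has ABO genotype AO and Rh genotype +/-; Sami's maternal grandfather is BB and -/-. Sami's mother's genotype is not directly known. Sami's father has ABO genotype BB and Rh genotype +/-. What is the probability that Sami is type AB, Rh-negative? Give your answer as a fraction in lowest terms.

Sami's mother's ABO genotype from AO × BB: 1/2 AB, 1/2 BO.
Crossing each possibility with the father BB and summing P(type AB): 1/2·1/2 + 1/2·0 = 1/4.
Similarly for Rh via the mother's Rh distribution: P(Rh-) = 3/8.
Independent loci: 1/4 × 3/8 = 3/32.

3/32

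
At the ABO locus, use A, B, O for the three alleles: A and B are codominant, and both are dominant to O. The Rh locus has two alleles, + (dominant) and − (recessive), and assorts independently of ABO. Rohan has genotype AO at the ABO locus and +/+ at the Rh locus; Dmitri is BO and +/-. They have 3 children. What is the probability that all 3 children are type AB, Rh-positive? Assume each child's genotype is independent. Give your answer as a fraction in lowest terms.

ABO cross AO × BO → 1/4 O, 1/4 A, 1/4 B, 1/4 AB.
Rh cross +/+ × +/- → 1 Rh+; so P(type AB, Rh-positive) = 1/4 × 1 = 1/4 per child.
All 3 independent: (1/4)^3 = 1/64.

1/64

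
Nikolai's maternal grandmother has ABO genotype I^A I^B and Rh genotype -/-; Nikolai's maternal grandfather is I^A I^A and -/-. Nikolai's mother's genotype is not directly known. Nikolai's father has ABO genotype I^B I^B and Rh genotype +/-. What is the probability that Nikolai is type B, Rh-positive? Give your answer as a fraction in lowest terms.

Nikolai's mother's ABO genotype from I^A I^B × I^A I^A: 1/2 I^A I^A, 1/2 I^A I^B.
Crossing each possibility with the father I^B I^B and summing P(type B): 1/2·0 + 1/2·1/2 = 1/4.
Similarly for Rh via the mother's Rh distribution: P(Rh+) = 1/2.
Independent loci: 1/4 × 1/2 = 1/8.

1/8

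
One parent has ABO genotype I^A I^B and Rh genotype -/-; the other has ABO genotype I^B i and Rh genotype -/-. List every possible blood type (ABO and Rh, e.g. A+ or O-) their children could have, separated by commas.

A-, B-, AB-

Gametes from I^A I^B × I^B i give offspring ABO genotypes I^A I^B, I^A i, I^B I^B, I^B i, i.e. phenotypes A, B, AB.
Rh cross -/- × -/- → phenotypes Rh-.
Combining independently: A-, B-, AB-.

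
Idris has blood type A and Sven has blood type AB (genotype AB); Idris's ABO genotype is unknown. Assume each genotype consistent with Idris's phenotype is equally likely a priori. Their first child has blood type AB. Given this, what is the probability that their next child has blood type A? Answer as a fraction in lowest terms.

1/2

Possible genotypes: Idris ∈ {AA, AO}; Sven ∈ {AB}.
Weight each parental genotype pair by prior × P(type-AB child):
  AA × AB: posterior weight 2/3; P(next child type A) = 1/2.
  AO × AB: posterior weight 1/3; P(next child type A) = 1/2.
Weighted sum = 1/2.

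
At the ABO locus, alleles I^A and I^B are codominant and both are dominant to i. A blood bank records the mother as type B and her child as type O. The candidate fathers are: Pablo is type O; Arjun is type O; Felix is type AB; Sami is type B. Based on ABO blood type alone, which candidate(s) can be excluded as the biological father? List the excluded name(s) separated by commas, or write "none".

A candidate is excluded only if no genotype consistent with his phenotype could produce a type O child with a type B mother.
Felix (type AB): no genotype consistent with that phenotype can produce a type-O child with a type-B mother.

Felix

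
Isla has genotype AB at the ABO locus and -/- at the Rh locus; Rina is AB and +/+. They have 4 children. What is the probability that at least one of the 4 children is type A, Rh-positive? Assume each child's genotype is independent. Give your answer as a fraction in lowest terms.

175/256

ABO cross AB × AB → 1/4 A, 1/4 B, 1/2 AB.
Rh cross -/- × +/+ → 1 Rh+; so P(type A, Rh-positive) = 1/4 × 1 = 1/4 per child.
P(none) = (3/4)^4 = 81/256; P(at least one) = 1 − 81/256 = 175/256.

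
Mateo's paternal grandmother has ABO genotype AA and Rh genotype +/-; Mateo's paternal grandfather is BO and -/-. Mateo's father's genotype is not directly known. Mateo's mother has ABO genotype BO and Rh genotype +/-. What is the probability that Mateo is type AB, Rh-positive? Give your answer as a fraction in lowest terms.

Mateo's father's ABO genotype from AA × BO: 1/2 AB, 1/2 AO.
Crossing each possibility with the mother BO and summing P(type AB): 1/2·1/4 + 1/2·1/4 = 1/4.
Similarly for Rh via the father's Rh distribution: P(Rh+) = 5/8.
Independent loci: 1/4 × 5/8 = 5/32.

5/32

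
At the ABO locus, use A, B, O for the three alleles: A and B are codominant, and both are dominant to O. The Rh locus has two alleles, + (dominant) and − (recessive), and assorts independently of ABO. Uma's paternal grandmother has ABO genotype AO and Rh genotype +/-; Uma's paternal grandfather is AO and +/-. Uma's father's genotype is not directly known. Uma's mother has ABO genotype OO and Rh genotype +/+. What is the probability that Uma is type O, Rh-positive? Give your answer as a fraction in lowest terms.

1/2

Uma's father's ABO genotype from AO × AO: 1/4 AA, 1/2 AO, 1/4 OO.
Crossing each possibility with the mother OO and summing P(type O): 1/4·0 + 1/2·1/2 + 1/4·1 = 1/2.
Similarly for Rh via the father's Rh distribution: P(Rh+) = 1.
Independent loci: 1/2 × 1 = 1/2.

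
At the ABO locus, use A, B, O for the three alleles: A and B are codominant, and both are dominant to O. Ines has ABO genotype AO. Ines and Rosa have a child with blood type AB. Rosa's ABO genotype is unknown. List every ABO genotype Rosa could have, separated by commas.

AB, BB, BO

For each candidate genotype of Rosa, check whether crossing it with AO can produce every observed child phenotype.
  AA → possible child types {A} ✗
  AB → possible child types {A, B, AB} ✓
  AO → possible child types {O, A} ✗
  BB → possible child types {B, AB} ✓
  BO → possible child types {O, A, B, AB} ✓
  OO → possible child types {O, A} ✗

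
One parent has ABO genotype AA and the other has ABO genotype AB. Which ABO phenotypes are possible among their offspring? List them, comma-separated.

A, AB

Gametes from AA × AB give offspring ABO genotypes AA, AB, i.e. phenotypes A, AB.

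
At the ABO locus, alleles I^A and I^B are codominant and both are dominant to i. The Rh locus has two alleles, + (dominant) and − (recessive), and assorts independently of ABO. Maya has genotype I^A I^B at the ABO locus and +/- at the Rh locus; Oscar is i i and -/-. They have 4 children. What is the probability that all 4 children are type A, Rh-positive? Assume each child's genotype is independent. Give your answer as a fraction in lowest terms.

1/256

ABO cross I^A I^B × i i → 1/2 A, 1/2 B.
Rh cross +/- × -/- → 1/2 Rh+, 1/2 Rh-; so P(type A, Rh-positive) = 1/2 × 1/2 = 1/4 per child.
All 4 independent: (1/4)^4 = 1/256.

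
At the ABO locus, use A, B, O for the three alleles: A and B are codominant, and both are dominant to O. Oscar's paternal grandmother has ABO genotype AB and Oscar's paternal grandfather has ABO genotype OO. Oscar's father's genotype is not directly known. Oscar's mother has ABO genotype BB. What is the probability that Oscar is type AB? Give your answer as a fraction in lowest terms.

1/4

Oscar's father's ABO genotype from AB × OO: 1/2 AO, 1/2 BO.
Crossing each possibility with the mother BB and summing P(type AB): 1/2·1/2 + 1/2·0 = 1/4.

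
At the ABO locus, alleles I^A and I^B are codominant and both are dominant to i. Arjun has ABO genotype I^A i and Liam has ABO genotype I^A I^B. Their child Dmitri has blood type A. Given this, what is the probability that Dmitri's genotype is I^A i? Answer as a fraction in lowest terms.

Cross I^A i × I^A I^B → 1/4 I^A I^A, 1/4 I^A I^B, 1/4 I^A i, 1/4 I^B i.
Type-A genotypes among offspring: I^A I^A (1/4), I^A i (1/4); total 1/2.
P(I^A i | type A) = (1/4) / (1/2) = 1/2.

1/2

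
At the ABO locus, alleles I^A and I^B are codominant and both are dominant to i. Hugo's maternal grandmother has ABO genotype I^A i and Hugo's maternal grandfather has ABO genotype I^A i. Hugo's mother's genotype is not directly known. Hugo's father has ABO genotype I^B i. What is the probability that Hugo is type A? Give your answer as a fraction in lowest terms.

1/4

Hugo's mother's ABO genotype from I^A i × I^A i: 1/4 I^A I^A, 1/2 I^A i, 1/4 i i.
Crossing each possibility with the father I^B i and summing P(type A): 1/4·1/2 + 1/2·1/4 + 1/4·0 = 1/4.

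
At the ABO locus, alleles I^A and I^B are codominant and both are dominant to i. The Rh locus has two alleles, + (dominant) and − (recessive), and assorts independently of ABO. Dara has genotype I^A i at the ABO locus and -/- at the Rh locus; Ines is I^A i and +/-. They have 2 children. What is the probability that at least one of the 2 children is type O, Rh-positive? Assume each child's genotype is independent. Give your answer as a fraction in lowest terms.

ABO cross I^A i × I^A i → 1/4 O, 3/4 A.
Rh cross -/- × +/- → 1/2 Rh+, 1/2 Rh-; so P(type O, Rh-positive) = 1/4 × 1/2 = 1/8 per child.
P(none) = (7/8)^2 = 49/64; P(at least one) = 1 − 49/64 = 15/64.

15/64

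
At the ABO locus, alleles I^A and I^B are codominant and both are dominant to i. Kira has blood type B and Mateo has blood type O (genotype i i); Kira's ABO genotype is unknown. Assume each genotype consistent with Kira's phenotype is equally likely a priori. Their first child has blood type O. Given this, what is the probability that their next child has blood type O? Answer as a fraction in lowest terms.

1/2

Possible genotypes: Kira ∈ {I^B I^B, I^B i}; Mateo ∈ {i i}.
Weight each parental genotype pair by prior × P(type-O child):
  I^B i × i i: posterior weight 1; P(next child type O) = 1/2.
Weighted sum = 1/2.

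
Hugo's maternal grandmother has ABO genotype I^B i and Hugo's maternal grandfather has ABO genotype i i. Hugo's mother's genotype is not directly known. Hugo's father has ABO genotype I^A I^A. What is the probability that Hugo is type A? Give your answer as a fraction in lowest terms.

3/4

Hugo's mother's ABO genotype from I^B i × i i: 1/2 I^B i, 1/2 i i.
Crossing each possibility with the father I^A I^A and summing P(type A): 1/2·1/2 + 1/2·1 = 3/4.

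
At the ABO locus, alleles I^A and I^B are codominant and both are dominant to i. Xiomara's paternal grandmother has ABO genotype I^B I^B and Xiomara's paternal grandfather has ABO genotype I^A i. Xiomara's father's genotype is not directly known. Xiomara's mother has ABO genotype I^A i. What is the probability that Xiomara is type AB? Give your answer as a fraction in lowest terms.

1/4

Xiomara's father's ABO genotype from I^B I^B × I^A i: 1/2 I^A I^B, 1/2 I^B i.
Crossing each possibility with the mother I^A i and summing P(type AB): 1/2·1/4 + 1/2·1/4 = 1/4.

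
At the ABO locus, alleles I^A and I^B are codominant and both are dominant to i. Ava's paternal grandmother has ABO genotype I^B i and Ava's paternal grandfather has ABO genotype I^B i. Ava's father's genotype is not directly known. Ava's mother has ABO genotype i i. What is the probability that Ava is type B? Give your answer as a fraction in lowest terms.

1/2

Ava's father's ABO genotype from I^B i × I^B i: 1/4 I^B I^B, 1/2 I^B i, 1/4 i i.
Crossing each possibility with the mother i i and summing P(type B): 1/4·1 + 1/2·1/2 + 1/4·0 = 1/2.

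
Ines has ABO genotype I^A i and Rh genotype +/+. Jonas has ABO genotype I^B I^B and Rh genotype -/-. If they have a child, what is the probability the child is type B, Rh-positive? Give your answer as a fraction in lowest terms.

1/2

ABO cross I^A i × I^B I^B → offspring phenotypes: 1/2 B, 1/2 AB.
Rh cross +/+ × -/- → 1 Rh+.
Independent loci: P(type B, Rh-positive) = 1/2 × 1 = 1/2.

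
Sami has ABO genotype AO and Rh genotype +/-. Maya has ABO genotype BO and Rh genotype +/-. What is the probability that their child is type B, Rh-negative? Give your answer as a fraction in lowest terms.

ABO cross AO × BO → offspring phenotypes: 1/4 O, 1/4 A, 1/4 B, 1/4 AB.
Rh cross +/- × +/- → 3/4 Rh+, 1/4 Rh-.
Independent loci: P(type B, Rh-negative) = 1/4 × 1/4 = 1/16.

1/16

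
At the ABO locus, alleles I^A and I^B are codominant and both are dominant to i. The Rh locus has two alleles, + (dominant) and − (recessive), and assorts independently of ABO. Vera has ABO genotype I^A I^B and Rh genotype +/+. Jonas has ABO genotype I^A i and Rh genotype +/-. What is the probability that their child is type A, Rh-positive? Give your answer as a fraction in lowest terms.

ABO cross I^A I^B × I^A i → offspring phenotypes: 1/2 A, 1/4 B, 1/4 AB.
Rh cross +/+ × +/- → 1 Rh+.
Independent loci: P(type A, Rh-positive) = 1/2 × 1 = 1/2.

1/2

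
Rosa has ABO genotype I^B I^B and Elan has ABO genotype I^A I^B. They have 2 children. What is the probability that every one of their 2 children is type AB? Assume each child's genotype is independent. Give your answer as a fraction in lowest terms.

ABO cross I^B I^B × I^A I^B → 1/2 B, 1/2 AB.
So P(type AB) = 1/2 per child.
All 2 independent: (1/2)^2 = 1/4.

1/4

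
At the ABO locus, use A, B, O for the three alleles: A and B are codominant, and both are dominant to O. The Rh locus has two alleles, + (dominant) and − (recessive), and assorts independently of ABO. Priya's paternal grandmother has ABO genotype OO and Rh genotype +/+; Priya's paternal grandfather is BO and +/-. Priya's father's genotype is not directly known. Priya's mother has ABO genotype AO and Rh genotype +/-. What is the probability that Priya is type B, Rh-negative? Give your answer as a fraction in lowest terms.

1/64

Priya's father's ABO genotype from OO × BO: 1/2 BO, 1/2 OO.
Crossing each possibility with the mother AO and summing P(type B): 1/2·1/4 + 1/2·0 = 1/8.
Similarly for Rh via the father's Rh distribution: P(Rh-) = 1/8.
Independent loci: 1/8 × 1/8 = 1/64.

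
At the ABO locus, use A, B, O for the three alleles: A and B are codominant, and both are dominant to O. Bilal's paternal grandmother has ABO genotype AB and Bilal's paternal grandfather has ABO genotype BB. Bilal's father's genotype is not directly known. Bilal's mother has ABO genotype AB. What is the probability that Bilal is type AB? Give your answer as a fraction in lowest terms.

Bilal's father's ABO genotype from AB × BB: 1/2 AB, 1/2 BB.
Crossing each possibility with the mother AB and summing P(type AB): 1/2·1/2 + 1/2·1/2 = 1/2.

1/2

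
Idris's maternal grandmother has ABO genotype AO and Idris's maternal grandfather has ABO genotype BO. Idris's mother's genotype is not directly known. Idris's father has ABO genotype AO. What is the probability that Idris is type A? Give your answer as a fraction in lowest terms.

1/2

Idris's mother's ABO genotype from AO × BO: 1/4 AB, 1/4 AO, 1/4 BO, 1/4 OO.
Crossing each possibility with the father AO and summing P(type A): 1/4·1/2 + 1/4·3/4 + 1/4·1/4 + 1/4·1/2 = 1/2.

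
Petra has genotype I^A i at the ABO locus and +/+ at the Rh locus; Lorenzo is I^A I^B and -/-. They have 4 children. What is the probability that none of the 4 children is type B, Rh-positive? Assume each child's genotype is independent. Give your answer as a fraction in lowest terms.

ABO cross I^A i × I^A I^B → 1/2 A, 1/4 B, 1/4 AB.
Rh cross +/+ × -/- → 1 Rh+; so P(type B, Rh-positive) = 1/4 × 1 = 1/4 per child.
P(not type B, Rh-positive) = 3/4 for one child; (3/4)^4 = 81/256.

81/256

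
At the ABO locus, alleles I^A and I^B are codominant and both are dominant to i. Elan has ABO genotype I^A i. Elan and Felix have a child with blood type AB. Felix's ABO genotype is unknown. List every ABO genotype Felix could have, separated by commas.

I^A I^B, I^B I^B, I^B i

For each candidate genotype of Felix, check whether crossing it with I^A i can produce every observed child phenotype.
  I^A I^A → possible child types {A} ✗
  I^A I^B → possible child types {A, B, AB} ✓
  I^A i → possible child types {O, A} ✗
  I^B I^B → possible child types {B, AB} ✓
  I^B i → possible child types {O, A, B, AB} ✓
  i i → possible child types {O, A} ✗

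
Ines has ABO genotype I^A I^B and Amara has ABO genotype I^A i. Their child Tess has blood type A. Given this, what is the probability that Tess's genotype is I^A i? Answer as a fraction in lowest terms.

1/2

Cross I^A I^B × I^A i → 1/4 I^A I^A, 1/4 I^A I^B, 1/4 I^A i, 1/4 I^B i.
Type-A genotypes among offspring: I^A I^A (1/4), I^A i (1/4); total 1/2.
P(I^A i | type A) = (1/4) / (1/2) = 1/2.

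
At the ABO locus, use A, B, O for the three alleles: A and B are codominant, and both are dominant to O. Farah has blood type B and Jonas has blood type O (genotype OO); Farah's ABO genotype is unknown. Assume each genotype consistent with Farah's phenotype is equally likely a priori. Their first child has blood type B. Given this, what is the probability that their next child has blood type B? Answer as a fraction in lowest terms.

5/6

Possible genotypes: Farah ∈ {BB, BO}; Jonas ∈ {OO}.
Weight each parental genotype pair by prior × P(type-B child):
  BB × OO: posterior weight 2/3; P(next child type B) = 1.
  BO × OO: posterior weight 1/3; P(next child type B) = 1/2.
Weighted sum = 5/6.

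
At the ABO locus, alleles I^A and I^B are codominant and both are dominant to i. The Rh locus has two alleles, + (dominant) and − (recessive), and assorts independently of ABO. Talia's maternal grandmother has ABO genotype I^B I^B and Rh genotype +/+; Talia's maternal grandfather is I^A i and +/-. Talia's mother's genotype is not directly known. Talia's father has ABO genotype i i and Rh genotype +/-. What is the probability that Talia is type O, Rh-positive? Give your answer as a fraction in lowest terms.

Talia's mother's ABO genotype from I^B I^B × I^A i: 1/2 I^A I^B, 1/2 I^B i.
Crossing each possibility with the father i i and summing P(type O): 1/2·0 + 1/2·1/2 = 1/4.
Similarly for Rh via the mother's Rh distribution: P(Rh+) = 7/8.
Independent loci: 1/4 × 7/8 = 7/32.

7/32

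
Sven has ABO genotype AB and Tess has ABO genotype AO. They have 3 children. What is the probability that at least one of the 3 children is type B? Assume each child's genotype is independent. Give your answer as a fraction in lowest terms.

37/64

ABO cross AB × AO → 1/2 A, 1/4 B, 1/4 AB.
So P(type B) = 1/4 per child.
P(none) = (3/4)^3 = 27/64; P(at least one) = 1 − 27/64 = 37/64.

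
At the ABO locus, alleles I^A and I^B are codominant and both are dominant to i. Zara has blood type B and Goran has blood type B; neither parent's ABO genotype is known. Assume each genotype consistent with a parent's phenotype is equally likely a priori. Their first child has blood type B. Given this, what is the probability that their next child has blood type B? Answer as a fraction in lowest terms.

19/20

Possible genotypes: Zara ∈ {I^B I^B, I^B i}; Goran ∈ {I^B I^B, I^B i}.
Weight each parental genotype pair by prior × P(type-B child):
  I^B I^B × I^B I^B: posterior weight 4/15; P(next child type B) = 1.
  I^B I^B × I^B i: posterior weight 4/15; P(next child type B) = 1.
  I^B i × I^B I^B: posterior weight 4/15; P(next child type B) = 1.
  I^B i × I^B i: posterior weight 1/5; P(next child type B) = 3/4.
Weighted sum = 19/20.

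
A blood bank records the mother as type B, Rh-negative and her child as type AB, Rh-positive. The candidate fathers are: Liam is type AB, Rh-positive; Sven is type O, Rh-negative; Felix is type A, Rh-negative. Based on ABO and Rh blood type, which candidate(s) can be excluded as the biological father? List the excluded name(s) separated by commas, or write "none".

A candidate is excluded only if no genotype consistent with his phenotype could produce a type AB, Rh-positive child with a type B, Rh-negative mother.
Sven (type O, Rh-): no genotype consistent with that phenotype can produce a type-AB Rh+ child with a type-B mother.
Felix (type A, Rh-): no genotype consistent with that phenotype can produce a type-AB Rh+ child with a type-B mother.

Sven, Felix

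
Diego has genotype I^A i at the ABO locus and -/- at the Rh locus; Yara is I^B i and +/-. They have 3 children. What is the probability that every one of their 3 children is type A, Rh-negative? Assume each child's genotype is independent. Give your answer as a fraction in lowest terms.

ABO cross I^A i × I^B i → 1/4 O, 1/4 A, 1/4 B, 1/4 AB.
Rh cross -/- × +/- → 1/2 Rh+, 1/2 Rh-; so P(type A, Rh-negative) = 1/4 × 1/2 = 1/8 per child.
All 3 independent: (1/8)^3 = 1/512.

1/512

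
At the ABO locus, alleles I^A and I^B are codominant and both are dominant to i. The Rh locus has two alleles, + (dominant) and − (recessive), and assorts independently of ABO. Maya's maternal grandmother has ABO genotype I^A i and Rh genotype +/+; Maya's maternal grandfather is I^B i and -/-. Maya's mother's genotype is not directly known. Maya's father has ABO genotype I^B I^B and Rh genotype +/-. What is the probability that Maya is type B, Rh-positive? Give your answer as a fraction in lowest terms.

Maya's mother's ABO genotype from I^A i × I^B i: 1/4 I^A I^B, 1/4 I^A i, 1/4 I^B i, 1/4 i i.
Crossing each possibility with the father I^B I^B and summing P(type B): 1/4·1/2 + 1/4·1/2 + 1/4·1 + 1/4·1 = 3/4.
Similarly for Rh via the mother's Rh distribution: P(Rh+) = 3/4.
Independent loci: 3/4 × 3/4 = 9/16.

9/16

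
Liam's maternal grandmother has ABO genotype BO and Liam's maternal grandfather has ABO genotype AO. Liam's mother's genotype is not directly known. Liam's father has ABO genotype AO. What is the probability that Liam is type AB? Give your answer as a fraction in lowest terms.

Liam's mother's ABO genotype from BO × AO: 1/4 AB, 1/4 AO, 1/4 BO, 1/4 OO.
Crossing each possibility with the father AO and summing P(type AB): 1/4·1/4 + 1/4·0 + 1/4·1/4 + 1/4·0 = 1/8.

1/8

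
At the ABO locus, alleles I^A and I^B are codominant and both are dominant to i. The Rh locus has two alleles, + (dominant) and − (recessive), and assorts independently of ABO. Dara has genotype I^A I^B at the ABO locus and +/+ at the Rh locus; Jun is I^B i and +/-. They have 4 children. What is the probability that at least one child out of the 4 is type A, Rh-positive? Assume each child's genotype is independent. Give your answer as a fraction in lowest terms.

175/256

ABO cross I^A I^B × I^B i → 1/4 A, 1/2 B, 1/4 AB.
Rh cross +/+ × +/- → 1 Rh+; so P(type A, Rh-positive) = 1/4 × 1 = 1/4 per child.
P(none) = (3/4)^4 = 81/256; P(at least one) = 1 − 81/256 = 175/256.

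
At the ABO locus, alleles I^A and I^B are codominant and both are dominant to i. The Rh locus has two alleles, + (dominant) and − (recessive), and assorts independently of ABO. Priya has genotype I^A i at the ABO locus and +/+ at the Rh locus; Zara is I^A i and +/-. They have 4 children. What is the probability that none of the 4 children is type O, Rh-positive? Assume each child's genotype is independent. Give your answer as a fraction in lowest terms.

ABO cross I^A i × I^A i → 1/4 O, 3/4 A.
Rh cross +/+ × +/- → 1 Rh+; so P(type O, Rh-positive) = 1/4 × 1 = 1/4 per child.
P(not type O, Rh-positive) = 3/4 for one child; (3/4)^4 = 81/256.

81/256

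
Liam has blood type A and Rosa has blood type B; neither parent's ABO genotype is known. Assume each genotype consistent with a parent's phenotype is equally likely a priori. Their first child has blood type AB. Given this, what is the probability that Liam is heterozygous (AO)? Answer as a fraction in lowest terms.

1/3

Possible genotypes: Liam ∈ {AA, AO}; Rosa ∈ {BB, BO}.
Weight each parental genotype pair by prior × P(type-AB child):
  AA × BB: posterior weight 4/9.
  AA × BO: posterior weight 2/9.
  AO × BB: posterior weight 2/9.
  AO × BO: posterior weight 1/9.
Sum the posterior weight over pairs where Liam is AO: 1/3.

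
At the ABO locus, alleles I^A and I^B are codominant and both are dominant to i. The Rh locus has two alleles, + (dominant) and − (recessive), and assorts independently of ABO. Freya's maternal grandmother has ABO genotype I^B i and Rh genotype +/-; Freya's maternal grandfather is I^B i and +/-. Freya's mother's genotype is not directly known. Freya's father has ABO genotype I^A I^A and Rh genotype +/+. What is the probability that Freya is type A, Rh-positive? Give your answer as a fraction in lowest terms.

1/2

Freya's mother's ABO genotype from I^B i × I^B i: 1/4 I^B I^B, 1/2 I^B i, 1/4 i i.
Crossing each possibility with the father I^A I^A and summing P(type A): 1/4·0 + 1/2·1/2 + 1/4·1 = 1/2.
Similarly for Rh via the mother's Rh distribution: P(Rh+) = 1.
Independent loci: 1/2 × 1 = 1/2.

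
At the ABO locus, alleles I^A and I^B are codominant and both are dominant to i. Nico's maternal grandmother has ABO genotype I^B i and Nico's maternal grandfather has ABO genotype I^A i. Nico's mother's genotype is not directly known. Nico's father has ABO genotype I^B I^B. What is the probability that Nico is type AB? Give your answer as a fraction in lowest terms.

1/4

Nico's mother's ABO genotype from I^B i × I^A i: 1/4 I^A I^B, 1/4 I^A i, 1/4 I^B i, 1/4 i i.
Crossing each possibility with the father I^B I^B and summing P(type AB): 1/4·1/2 + 1/4·1/2 + 1/4·0 + 1/4·0 = 1/4.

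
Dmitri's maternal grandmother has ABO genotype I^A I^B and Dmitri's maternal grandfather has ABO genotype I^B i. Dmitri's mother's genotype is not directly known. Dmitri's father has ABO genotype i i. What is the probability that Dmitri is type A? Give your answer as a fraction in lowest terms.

1/4

Dmitri's mother's ABO genotype from I^A I^B × I^B i: 1/4 I^A I^B, 1/4 I^A i, 1/4 I^B I^B, 1/4 I^B i.
Crossing each possibility with the father i i and summing P(type A): 1/4·1/2 + 1/4·1/2 + 1/4·0 + 1/4·0 = 1/4.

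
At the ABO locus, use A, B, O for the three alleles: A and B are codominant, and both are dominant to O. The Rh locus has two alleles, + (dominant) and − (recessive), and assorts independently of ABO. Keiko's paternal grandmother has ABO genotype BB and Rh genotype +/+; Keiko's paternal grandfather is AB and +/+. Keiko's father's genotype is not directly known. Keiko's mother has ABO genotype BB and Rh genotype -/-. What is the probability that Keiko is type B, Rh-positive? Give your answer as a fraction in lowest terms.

3/4

Keiko's father's ABO genotype from BB × AB: 1/2 AB, 1/2 BB.
Crossing each possibility with the mother BB and summing P(type B): 1/2·1/2 + 1/2·1 = 3/4.
Similarly for Rh via the father's Rh distribution: P(Rh+) = 1.
Independent loci: 3/4 × 1 = 3/4.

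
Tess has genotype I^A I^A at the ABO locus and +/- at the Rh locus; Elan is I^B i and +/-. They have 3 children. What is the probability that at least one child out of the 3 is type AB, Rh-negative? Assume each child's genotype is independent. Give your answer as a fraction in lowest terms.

ABO cross I^A I^A × I^B i → 1/2 A, 1/2 AB.
Rh cross +/- × +/- → 3/4 Rh+, 1/4 Rh-; so P(type AB, Rh-negative) = 1/2 × 1/4 = 1/8 per child.
P(none) = (7/8)^3 = 343/512; P(at least one) = 1 − 343/512 = 169/512.

169/512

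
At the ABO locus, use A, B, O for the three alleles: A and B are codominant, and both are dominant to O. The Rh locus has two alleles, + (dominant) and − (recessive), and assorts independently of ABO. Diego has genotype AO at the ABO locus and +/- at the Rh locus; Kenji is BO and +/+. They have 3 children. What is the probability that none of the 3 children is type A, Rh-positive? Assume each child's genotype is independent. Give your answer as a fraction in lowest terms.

ABO cross AO × BO → 1/4 O, 1/4 A, 1/4 B, 1/4 AB.
Rh cross +/- × +/+ → 1 Rh+; so P(type A, Rh-positive) = 1/4 × 1 = 1/4 per child.
P(not type A, Rh-positive) = 3/4 for one child; (3/4)^3 = 27/64.

27/64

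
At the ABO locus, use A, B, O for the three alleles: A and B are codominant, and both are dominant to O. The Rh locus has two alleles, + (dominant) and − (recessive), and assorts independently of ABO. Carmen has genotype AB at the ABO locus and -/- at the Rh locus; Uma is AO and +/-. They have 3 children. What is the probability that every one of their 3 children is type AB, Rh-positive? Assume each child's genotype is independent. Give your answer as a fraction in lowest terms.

1/512

ABO cross AB × AO → 1/2 A, 1/4 B, 1/4 AB.
Rh cross -/- × +/- → 1/2 Rh+, 1/2 Rh-; so P(type AB, Rh-positive) = 1/4 × 1/2 = 1/8 per child.
All 3 independent: (1/8)^3 = 1/512.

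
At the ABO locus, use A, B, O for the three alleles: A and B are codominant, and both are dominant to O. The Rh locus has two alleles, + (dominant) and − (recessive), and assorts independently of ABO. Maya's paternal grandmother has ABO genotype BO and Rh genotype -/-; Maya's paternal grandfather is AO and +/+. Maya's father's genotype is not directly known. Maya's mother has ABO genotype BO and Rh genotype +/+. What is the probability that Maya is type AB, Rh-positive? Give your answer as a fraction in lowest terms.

Maya's father's ABO genotype from BO × AO: 1/4 AB, 1/4 AO, 1/4 BO, 1/4 OO.
Crossing each possibility with the mother BO and summing P(type AB): 1/4·1/4 + 1/4·1/4 + 1/4·0 + 1/4·0 = 1/8.
Similarly for Rh via the father's Rh distribution: P(Rh+) = 1.
Independent loci: 1/8 × 1 = 1/8.

1/8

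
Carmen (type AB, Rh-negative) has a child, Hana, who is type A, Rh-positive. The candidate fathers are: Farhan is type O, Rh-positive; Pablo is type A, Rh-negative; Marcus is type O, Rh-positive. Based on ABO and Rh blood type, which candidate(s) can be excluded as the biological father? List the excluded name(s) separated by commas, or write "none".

A candidate is excluded only if no genotype consistent with his phenotype could produce a type A, Rh-positive child with a type AB, Rh-negative mother.
Pablo (type A, Rh-): no genotype consistent with that phenotype can produce a type-A Rh+ child with a type-AB mother.

Pablo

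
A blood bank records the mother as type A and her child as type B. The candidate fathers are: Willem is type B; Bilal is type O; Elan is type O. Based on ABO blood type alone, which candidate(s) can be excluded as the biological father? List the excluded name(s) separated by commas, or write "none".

Bilal, Elan

A candidate is excluded only if no genotype consistent with his phenotype could produce a type B child with a type A mother.
Bilal (type O): no genotype consistent with that phenotype can produce a type-B child with a type-A mother.
Elan (type O): no genotype consistent with that phenotype can produce a type-B child with a type-A mother.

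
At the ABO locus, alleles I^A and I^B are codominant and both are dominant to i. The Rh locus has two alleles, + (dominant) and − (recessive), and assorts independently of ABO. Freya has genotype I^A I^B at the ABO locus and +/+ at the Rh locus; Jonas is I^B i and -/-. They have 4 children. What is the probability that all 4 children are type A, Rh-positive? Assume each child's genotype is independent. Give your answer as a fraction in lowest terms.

1/256

ABO cross I^A I^B × I^B i → 1/4 A, 1/2 B, 1/4 AB.
Rh cross +/+ × -/- → 1 Rh+; so P(type A, Rh-positive) = 1/4 × 1 = 1/4 per child.
All 4 independent: (1/4)^4 = 1/256.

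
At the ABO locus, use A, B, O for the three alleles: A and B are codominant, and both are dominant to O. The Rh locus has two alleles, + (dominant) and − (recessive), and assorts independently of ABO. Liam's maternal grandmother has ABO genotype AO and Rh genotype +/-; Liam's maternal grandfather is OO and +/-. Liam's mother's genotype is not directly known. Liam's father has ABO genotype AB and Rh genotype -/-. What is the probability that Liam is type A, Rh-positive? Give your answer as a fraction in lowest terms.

Liam's mother's ABO genotype from AO × OO: 1/2 AO, 1/2 OO.
Crossing each possibility with the father AB and summing P(type A): 1/2·1/2 + 1/2·1/2 = 1/2.
Similarly for Rh via the mother's Rh distribution: P(Rh+) = 1/2.
Independent loci: 1/2 × 1/2 = 1/4.

1/4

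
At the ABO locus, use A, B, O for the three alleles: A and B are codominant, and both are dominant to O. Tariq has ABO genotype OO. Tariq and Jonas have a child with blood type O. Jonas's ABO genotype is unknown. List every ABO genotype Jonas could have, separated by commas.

AO, BO, OO

For each candidate genotype of Jonas, check whether crossing it with OO can produce every observed child phenotype.
  AA → possible child types {A} ✗
  AB → possible child types {A, B} ✗
  AO → possible child types {O, A} ✓
  BB → possible child types {B} ✗
  BO → possible child types {O, B} ✓
  OO → possible child types {O} ✓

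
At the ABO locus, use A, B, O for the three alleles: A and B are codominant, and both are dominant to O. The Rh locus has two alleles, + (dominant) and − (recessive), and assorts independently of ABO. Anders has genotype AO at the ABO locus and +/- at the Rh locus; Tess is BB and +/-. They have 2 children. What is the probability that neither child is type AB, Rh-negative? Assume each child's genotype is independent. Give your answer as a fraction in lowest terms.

49/64

ABO cross AO × BB → 1/2 B, 1/2 AB.
Rh cross +/- × +/- → 3/4 Rh+, 1/4 Rh-; so P(type AB, Rh-negative) = 1/2 × 1/4 = 1/8 per child.
P(not type AB, Rh-negative) = 7/8 for one child; (7/8)^2 = 49/64.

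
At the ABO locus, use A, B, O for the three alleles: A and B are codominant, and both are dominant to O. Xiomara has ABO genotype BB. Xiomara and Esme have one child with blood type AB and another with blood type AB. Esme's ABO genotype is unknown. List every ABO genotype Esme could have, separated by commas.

For each candidate genotype of Esme, check whether crossing it with BB can produce every observed child phenotype.
  AA → possible child types {AB} ✓
  AB → possible child types {B, AB} ✓
  AO → possible child types {B, AB} ✓
  BB → possible child types {B} ✗
  BO → possible child types {B} ✗
  OO → possible child types {B} ✗

AA, AB, AO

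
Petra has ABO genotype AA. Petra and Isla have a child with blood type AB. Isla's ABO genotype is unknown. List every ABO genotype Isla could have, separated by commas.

AB, BB, BO

For each candidate genotype of Isla, check whether crossing it with AA can produce every observed child phenotype.
  AA → possible child types {A} ✗
  AB → possible child types {A, AB} ✓
  AO → possible child types {A} ✗
  BB → possible child types {AB} ✓
  BO → possible child types {A, AB} ✓
  OO → possible child types {A} ✗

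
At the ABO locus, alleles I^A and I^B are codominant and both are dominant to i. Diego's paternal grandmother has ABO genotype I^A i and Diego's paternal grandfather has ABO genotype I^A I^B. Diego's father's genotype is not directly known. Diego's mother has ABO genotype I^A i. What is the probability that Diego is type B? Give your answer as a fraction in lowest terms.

1/8

Diego's father's ABO genotype from I^A i × I^A I^B: 1/4 I^A I^A, 1/4 I^A I^B, 1/4 I^A i, 1/4 I^B i.
Crossing each possibility with the mother I^A i and summing P(type B): 1/4·0 + 1/4·1/4 + 1/4·0 + 1/4·1/4 = 1/8.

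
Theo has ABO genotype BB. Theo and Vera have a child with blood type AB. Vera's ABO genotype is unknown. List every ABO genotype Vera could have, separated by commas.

For each candidate genotype of Vera, check whether crossing it with BB can produce every observed child phenotype.
  AA → possible child types {AB} ✓
  AB → possible child types {B, AB} ✓
  AO → possible child types {B, AB} ✓
  BB → possible child types {B} ✗
  BO → possible child types {B} ✗
  OO → possible child types {B} ✗

AA, AB, AO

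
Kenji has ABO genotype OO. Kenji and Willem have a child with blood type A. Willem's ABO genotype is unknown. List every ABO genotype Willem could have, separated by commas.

For each candidate genotype of Willem, check whether crossing it with OO can produce every observed child phenotype.
  AA → possible child types {A} ✓
  AB → possible child types {A, B} ✓
  AO → possible child types {O, A} ✓
  BB → possible child types {B} ✗
  BO → possible child types {O, B} ✗
  OO → possible child types {O} ✗

AA, AB, AO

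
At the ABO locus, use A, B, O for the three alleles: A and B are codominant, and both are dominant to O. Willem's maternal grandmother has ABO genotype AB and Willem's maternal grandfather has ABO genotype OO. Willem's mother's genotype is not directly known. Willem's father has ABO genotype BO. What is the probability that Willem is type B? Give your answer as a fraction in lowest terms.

1/2

Willem's mother's ABO genotype from AB × OO: 1/2 AO, 1/2 BO.
Crossing each possibility with the father BO and summing P(type B): 1/2·1/4 + 1/2·3/4 = 1/2.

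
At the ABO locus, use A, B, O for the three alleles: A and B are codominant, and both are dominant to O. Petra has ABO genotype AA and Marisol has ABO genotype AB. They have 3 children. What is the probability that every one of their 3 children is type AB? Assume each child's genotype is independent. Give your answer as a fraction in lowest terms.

ABO cross AA × AB → 1/2 A, 1/2 AB.
So P(type AB) = 1/2 per child.
All 3 independent: (1/2)^3 = 1/8.

1/8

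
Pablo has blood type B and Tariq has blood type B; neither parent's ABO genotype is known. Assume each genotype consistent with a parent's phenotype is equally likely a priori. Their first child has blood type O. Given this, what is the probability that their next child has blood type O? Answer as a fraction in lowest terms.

1/4

Possible genotypes: Pablo ∈ {I^B I^B, I^B i}; Tariq ∈ {I^B I^B, I^B i}.
Weight each parental genotype pair by prior × P(type-O child):
  I^B i × I^B i: posterior weight 1; P(next child type O) = 1/4.
Weighted sum = 1/4.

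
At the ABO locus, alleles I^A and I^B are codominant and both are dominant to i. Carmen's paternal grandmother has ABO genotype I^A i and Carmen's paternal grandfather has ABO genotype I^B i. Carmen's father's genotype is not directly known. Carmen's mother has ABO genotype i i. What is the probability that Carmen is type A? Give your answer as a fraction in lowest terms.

1/4

Carmen's father's ABO genotype from I^A i × I^B i: 1/4 I^A I^B, 1/4 I^A i, 1/4 I^B i, 1/4 i i.
Crossing each possibility with the mother i i and summing P(type A): 1/4·1/2 + 1/4·1/2 + 1/4·0 + 1/4·0 = 1/4.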